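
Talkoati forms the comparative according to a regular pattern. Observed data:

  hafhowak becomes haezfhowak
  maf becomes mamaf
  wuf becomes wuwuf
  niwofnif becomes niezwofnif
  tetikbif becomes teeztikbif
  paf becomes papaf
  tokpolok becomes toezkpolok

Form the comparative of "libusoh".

liezbusoh

"libusoh" has 3 vowels. The stems with 3 vowels (hafhowak → haezfhowak, tetikbif → teeztikbif, tokpolok → toezkpolok) insert -ez- after the first vowel.
The other pattern: stems with 1 vowel repeat the first consonant+vowel as a prefix.
So libusoh → liezbusoh.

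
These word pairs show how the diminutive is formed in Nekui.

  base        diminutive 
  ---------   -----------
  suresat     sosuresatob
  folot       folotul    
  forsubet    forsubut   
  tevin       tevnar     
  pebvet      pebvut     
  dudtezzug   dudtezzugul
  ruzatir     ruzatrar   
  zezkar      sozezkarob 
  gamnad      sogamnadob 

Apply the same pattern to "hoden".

hodun

pebvet and suresat both end in -t yet inflect differently (pebvut, sosuresatob), so the final letter is not what conditions the rule; the last vowel is.
"hoden" has last vowel 'e'. The stems whose last vowel is 'e' (pebvet → pebvut, forsubet → forsubut) change the last vowel to 'u'.
The other patterns: stems whose last vowel is 'i' delete the last vowel and add -ar; stems whose last vowel is 'a' add so- … -ob around the stem; stems whose last vowel is 'o' or 'u' add -ul.
So hoden → hodun.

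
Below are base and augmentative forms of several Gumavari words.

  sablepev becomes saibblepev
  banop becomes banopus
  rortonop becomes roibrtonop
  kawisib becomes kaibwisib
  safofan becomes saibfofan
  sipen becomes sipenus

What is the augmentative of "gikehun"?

giibkehun

"gikehun" has 3 vowels. The stems with 3 vowels (kawisib → kaibwisib, safofan → saibfofan, rortonop → roibrtonop) insert -ib- after the first vowel.
The other pattern: stems with 2 vowels add -us.
So gikehun → giibkehun.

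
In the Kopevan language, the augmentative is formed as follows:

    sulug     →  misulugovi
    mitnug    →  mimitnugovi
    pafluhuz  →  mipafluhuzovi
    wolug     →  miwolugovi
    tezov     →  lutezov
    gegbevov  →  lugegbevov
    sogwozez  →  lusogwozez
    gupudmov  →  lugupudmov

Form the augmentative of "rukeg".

lurukeg

pafluhuz and sogwozez both end in -z yet inflect differently (mipafluhuzovi, lusogwozez), so the final letter is not what conditions the rule; the last vowel is.
"rukeg" has last vowel 'e'. The one such stem in the data (sogwozez → lusogwozez) adds the prefix lu-, so the same rule applies.
The other pattern: stems whose last vowel is 'u' add mi- … -ovi around the stem.
So rukeg → lurukeg.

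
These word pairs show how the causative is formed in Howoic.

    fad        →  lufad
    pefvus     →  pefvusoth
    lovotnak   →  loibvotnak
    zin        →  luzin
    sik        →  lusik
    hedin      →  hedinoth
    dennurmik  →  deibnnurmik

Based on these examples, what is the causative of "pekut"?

pekutoth

zin and hedin both end in -n yet inflect differently (luzin, hedinoth), so the final letter is not what conditions the rule; the number of vowels is.
"pekut" has 2 vowels. The stems with 2 vowels (pefvus → pefvusoth, hedin → hedinoth) add -oth.
The other patterns: stems with 1 vowel add the prefix lu-; stems with 3 vowels insert -ib- after the first vowel.
So pekut → pekutoth.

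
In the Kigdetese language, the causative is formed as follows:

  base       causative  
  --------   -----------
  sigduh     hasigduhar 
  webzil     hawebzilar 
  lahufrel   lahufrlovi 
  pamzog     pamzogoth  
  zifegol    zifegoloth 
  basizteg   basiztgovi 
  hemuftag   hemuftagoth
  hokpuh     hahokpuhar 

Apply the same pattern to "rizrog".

rizrogoth

"rizrog" has last vowel 'o'. The stems whose last vowel is 'o' (zifegol → zifegoloth, pamzog → pamzogoth) add -oth.
So rizrog → rizrogoth.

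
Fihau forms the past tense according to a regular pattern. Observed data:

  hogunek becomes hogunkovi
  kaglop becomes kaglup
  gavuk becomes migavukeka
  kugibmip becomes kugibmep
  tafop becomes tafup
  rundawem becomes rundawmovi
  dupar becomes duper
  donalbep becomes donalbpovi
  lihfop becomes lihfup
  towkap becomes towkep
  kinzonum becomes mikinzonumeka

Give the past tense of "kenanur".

hogunek and gavuk both end in -k yet inflect differently (hogunkovi, migavukeka), so the final letter is not what conditions the rule; the last vowel is.
"kenanur" has last vowel 'u'. The stems whose last vowel is 'u' (gavuk → migavukeka, kinzonum → mikinzonumeka) add mi- … -eka around the stem.
The other patterns: stems whose last vowel is 'e' delete the last vowel and add -ovi; stems whose last vowel is 'a' or 'i' change the last vowel to 'e'; stems whose last vowel is 'o' change the last vowel to 'u'.
So kenanur → mikenanureka.

mikenanureka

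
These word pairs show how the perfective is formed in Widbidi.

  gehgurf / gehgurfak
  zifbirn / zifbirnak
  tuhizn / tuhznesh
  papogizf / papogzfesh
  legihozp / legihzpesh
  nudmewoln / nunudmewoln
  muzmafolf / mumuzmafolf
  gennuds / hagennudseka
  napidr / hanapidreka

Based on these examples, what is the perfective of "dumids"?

"dumids" has second-to-last letter 'd'. The stems whose second-to-last letter is 'd' (gennuds → hagennudseka, napidr → hanapidreka) add ha- … -eka around the stem.
The other patterns: stems whose second-to-last letter is 'r' add -ak; stems whose second-to-last letter is 'z' delete the last vowel and add -esh; stems whose second-to-last letter is 'l' repeat the first consonant+vowel as a prefix.
So dumids → hadumidseka.

hadumidseka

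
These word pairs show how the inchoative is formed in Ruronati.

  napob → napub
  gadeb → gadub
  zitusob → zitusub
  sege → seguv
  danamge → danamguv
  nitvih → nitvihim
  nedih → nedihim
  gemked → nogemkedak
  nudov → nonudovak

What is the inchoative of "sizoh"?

"sizoh" ends in -h. The stems ending in -h (nitvih → nitvihim, nedih → nedihim) add -im.
The other patterns: stems ending in -b change the last vowel to 'u'; stems ending in -e drop the final letter and add -uv; stems ending in -d or -v add no- … -ak around the stem.
So sizoh → sizohim.

sizohim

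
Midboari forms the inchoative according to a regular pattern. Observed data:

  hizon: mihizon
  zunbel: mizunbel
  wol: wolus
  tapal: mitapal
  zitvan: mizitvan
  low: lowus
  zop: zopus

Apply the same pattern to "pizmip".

mipizmip

wol and zunbel both end in -l yet inflect differently (wolus, mizunbel), so the final letter is not what conditions the rule; the number of vowels is.
"pizmip" has 2 vowels. The stems with 2 vowels (zitvan → mizitvan, hizon → mihizon, zunbel → mizunbel) add the prefix mi-.
So pizmip → mipizmip.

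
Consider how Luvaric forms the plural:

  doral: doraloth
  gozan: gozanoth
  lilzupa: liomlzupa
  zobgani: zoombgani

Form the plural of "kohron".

doral and lilzupa both have last vowel 'a' yet inflect differently (doraloth, liomlzupa), so the last vowel is not what conditions the rule; whether the stem ends in a vowel or a consonant is.
"kohron" ends in a consonant. The stems ending in a consonant (doral → doraloth, gozan → gozanoth) add -oth.
The other pattern: stems ending in a vowel insert -om- after the first vowel.
So kohron → kohronoth.

kohronoth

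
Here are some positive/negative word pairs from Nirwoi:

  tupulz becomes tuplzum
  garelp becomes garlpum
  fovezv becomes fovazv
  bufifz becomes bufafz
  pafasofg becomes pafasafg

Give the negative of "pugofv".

tupulz and bufifz both end in -z yet inflect differently (tuplzum, bufafz), so the final letter is not what conditions the rule; the second-to-last letter is.
"pugofv" has second-to-last letter 'f'. The stems whose second-to-last letter is 'f' (bufifz → bufafz, pafasofg → pafasafg) change the last vowel to 'a'.
The other pattern: stems whose second-to-last letter is 'l' delete the last vowel and add -um.
So pugofv → pugafv.

pugafv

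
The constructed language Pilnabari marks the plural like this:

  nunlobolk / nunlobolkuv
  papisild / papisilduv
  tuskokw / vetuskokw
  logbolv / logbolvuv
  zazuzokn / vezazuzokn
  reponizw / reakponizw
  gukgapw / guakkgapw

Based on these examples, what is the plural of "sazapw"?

"sazapw" has second-to-last letter 'p'. The one such stem in the data (gukgapw → guakkgapw) inserts -ak- after the first vowel (as does reponizw), so the same rule applies.
So sazapw → saakzapw.

saakzapw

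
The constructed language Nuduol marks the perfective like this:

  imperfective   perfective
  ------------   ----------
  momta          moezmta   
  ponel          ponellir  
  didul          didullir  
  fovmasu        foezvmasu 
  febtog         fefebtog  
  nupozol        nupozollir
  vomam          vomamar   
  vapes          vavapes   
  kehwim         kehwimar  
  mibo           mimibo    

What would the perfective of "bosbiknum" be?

bosbiknumar

"bosbiknum" ends in -m. The stems ending in -m (kehwim → kehwimar, vomam → vomamar) add -ar.
The other patterns: stems ending in -l double the final consonant and add -ir; stems ending in -a or -u insert -ez- after the first vowel; stems ending in -g, -o or -s repeat the first consonant+vowel as a prefix.
So bosbiknum → bosbiknumar.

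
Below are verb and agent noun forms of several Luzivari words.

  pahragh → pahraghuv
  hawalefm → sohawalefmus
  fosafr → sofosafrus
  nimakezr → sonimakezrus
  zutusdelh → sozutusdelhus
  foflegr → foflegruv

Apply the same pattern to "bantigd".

bantigduv

"bantigd" has second-to-last letter 'g'. The stems whose second-to-last letter is 'g' (foflegr → foflegruv, pahragh → pahraghuv) add -uv.
The other pattern: stems whose second-to-last letter is 'f', 'l' or 'z' add so- … -us around the stem.
So bantigd → bantigduv.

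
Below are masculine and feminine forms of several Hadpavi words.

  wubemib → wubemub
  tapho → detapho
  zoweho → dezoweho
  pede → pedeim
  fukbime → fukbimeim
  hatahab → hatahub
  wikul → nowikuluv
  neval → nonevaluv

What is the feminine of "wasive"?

hatahab and neval both have last vowel 'a' yet inflect differently (hatahub, nonevaluv), so the last vowel is not what conditions the rule; the final letter is.
"wasive" ends in -e. The stems ending in -e (pede → pedeim, fukbime → fukbimeim) add -im.
So wasive → wasiveim.

wasiveim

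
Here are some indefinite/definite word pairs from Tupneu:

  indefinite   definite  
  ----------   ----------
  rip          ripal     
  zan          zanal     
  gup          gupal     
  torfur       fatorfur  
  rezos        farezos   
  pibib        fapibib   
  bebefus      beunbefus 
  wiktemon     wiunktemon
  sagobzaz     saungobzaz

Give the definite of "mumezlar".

rezos and bebefus both end in -s yet inflect differently (farezos, beunbefus), so the final letter is not what conditions the rule; the number of vowels is.
"mumezlar" has 3 vowels. The stems with 3 vowels (bebefus → beunbefus, wiktemon → wiunktemon, sagobzaz → saungobzaz) insert -un- after the first vowel.
The other patterns: stems with 1 vowel add -al; stems with 2 vowels add the prefix fa-.
So mumezlar → muunmezlar.

muunmezlar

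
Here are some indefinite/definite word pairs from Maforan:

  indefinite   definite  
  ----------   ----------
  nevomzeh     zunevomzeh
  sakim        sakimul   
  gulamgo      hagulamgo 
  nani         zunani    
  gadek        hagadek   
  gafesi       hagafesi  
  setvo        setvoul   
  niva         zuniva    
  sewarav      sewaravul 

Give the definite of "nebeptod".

"nebeptod" begins with n-. The stems beginning with n- (nevomzeh → zunevomzeh, niva → zuniva, nani → zunani) add the prefix zu-.
The other patterns: stems beginning with s- add -ul; stems beginning with g- add the prefix ha-.
So nebeptod → zunebeptod.

zunebeptod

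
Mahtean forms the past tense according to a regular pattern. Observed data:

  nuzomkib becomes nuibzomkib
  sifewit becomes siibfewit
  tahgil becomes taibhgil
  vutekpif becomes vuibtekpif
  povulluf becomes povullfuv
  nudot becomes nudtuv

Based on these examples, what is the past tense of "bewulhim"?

beibwulhim

vutekpif and povulluf both end in -f yet inflect differently (vuibtekpif, povullfuv), so the final letter is not what conditions the rule; the last vowel is.
"bewulhim" has last vowel 'i'. The stems whose last vowel is 'i' (nuzomkib → nuibzomkib, sifewit → siibfewit, tahgil → taibhgil) insert -ib- after the first vowel.
The other pattern: stems whose last vowel is 'o' or 'u' delete the last vowel and add -uv.
So bewulhim → beibwulhim.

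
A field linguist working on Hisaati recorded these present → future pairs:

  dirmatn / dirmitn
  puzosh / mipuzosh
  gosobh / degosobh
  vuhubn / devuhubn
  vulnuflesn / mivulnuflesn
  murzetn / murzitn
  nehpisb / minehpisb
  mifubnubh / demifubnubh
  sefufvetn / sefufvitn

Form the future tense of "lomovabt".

puzosh and mifubnubh both end in -h yet inflect differently (mipuzosh, demifubnubh), so the final letter is not what conditions the rule; the second-to-last letter is.
"lomovabt" has second-to-last letter 'b'. The stems whose second-to-last letter is 'b' (mifubnubh → demifubnubh, gosobh → degosobh, vuhubn → devuhubn) add the prefix de-.
So lomovabt → delomovabt.

delomovabt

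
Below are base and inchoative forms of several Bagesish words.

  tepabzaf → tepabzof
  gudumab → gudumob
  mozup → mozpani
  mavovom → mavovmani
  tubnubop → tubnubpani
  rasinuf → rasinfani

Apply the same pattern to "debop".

debpani

"debop" has last vowel 'o'. The stems whose last vowel is 'o' (tubnubop → tubnubpani, mavovom → mavovmani) delete the last vowel and add -ani.
So debop → debpani.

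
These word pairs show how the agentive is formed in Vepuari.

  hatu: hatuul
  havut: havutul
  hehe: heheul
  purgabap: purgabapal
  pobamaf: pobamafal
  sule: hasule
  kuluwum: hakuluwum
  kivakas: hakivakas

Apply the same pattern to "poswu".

poswual

hehe and sule both end in -e yet inflect differently (heheul, hasule), so the final letter is not what conditions the rule; the first letter is.
"poswu" begins with p-. The stems beginning with p- (purgabap → purgabapal, pobamaf → pobamafal) add -al.
So poswu → poswual.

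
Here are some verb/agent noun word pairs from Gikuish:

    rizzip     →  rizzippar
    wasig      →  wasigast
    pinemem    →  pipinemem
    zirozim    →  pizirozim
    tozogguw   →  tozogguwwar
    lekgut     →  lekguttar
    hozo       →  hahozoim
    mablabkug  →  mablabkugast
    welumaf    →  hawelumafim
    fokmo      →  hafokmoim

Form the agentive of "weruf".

zirozim and wasig both have last vowel 'i' yet inflect differently (pizirozim, wasigast), so the last vowel is not what conditions the rule; the final letter is.
"weruf" ends in -f. The one such stem in the data (welumaf → hawelumafim) adds ha- … -im around the stem, so the same rule applies.
The other patterns: stems ending in -m add the prefix pi-; stems ending in -g add -ast; stems ending in -p, -t or -w double the final consonant and add -ar.
So weruf → hawerufim.

hawerufim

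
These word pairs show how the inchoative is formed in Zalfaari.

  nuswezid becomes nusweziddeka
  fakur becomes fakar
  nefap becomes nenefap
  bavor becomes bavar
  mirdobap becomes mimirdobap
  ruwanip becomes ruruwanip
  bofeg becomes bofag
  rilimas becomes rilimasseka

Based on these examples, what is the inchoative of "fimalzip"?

"fimalzip" ends in -p. The stems ending in -p (nefap → nenefap, mirdobap → mimirdobap, ruwanip → ruruwanip) repeat the first consonant+vowel as a prefix.
The other patterns: stems ending in -g or -r change the last vowel to 'a'; stems ending in -d or -s double the final consonant and add -eka.
So fimalzip → fifimalzip.

fifimalzip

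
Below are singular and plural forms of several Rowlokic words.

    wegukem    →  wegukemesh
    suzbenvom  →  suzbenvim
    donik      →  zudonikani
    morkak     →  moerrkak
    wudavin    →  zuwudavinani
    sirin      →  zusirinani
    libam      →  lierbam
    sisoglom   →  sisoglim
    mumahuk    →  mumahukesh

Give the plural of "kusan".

"kusan" has last vowel 'a'. The stems whose last vowel is 'a' (morkak → moerrkak, libam → lierbam) insert -er- after the first vowel.
The other patterns: stems whose last vowel is 'o' change the last vowel to 'i'; stems whose last vowel is 'i' add zu- … -ani around the stem; stems whose last vowel is 'e' or 'u' add -esh.
So kusan → kuersan.

kuersan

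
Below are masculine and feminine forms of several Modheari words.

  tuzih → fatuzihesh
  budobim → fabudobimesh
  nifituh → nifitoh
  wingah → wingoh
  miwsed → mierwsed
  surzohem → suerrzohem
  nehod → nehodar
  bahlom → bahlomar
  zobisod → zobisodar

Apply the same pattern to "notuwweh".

noertuwweh

"notuwweh" has last vowel 'e'. The stems whose last vowel is 'e' (miwsed → mierwsed, surzohem → suerrzohem) insert -er- after the first vowel.
The other patterns: stems whose last vowel is 'i' add fa- … -esh around the stem; stems whose last vowel is 'a' or 'u' change the last vowel to 'o'; stems whose last vowel is 'o' add -ar.
So notuwweh → noertuwweh.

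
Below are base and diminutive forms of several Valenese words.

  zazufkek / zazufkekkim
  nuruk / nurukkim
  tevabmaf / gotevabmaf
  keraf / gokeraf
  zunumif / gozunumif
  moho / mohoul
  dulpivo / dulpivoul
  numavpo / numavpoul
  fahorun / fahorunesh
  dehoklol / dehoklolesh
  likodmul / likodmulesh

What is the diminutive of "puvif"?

gopuvif

nuruk and fahorun both have last vowel 'u' yet inflect differently (nurukkim, fahorunesh), so the last vowel is not what conditions the rule; the final letter is.
"puvif" ends in -f. The stems ending in -f (tevabmaf → gotevabmaf, keraf → gokeraf, zunumif → gozunumif) add the prefix go-.
So puvif → gopuvif.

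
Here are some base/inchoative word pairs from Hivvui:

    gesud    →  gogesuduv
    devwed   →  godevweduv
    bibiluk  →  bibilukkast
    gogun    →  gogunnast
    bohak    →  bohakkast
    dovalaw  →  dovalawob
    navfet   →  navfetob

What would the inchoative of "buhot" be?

"buhot" ends in -t. The one such stem in the data (navfet → navfetob) adds -ob, so the same rule applies.
The other patterns: stems ending in -d add go- … -uv around the stem; stems ending in -k or -n double the final consonant and add -ast.
So buhot → buhotob.

buhotob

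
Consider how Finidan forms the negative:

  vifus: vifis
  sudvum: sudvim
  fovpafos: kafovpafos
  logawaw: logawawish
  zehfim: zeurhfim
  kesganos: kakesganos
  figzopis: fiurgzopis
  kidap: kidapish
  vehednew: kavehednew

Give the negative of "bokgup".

bokgip

zehfim and sudvum both end in -m yet inflect differently (zeurhfim, sudvim), so the final letter is not what conditions the rule; the last vowel is.
"bokgup" has last vowel 'u'. The stems whose last vowel is 'u' (sudvum → sudvim, vifus → vifis) change the last vowel to 'i'.
The other patterns: stems whose last vowel is 'a' add -ish; stems whose last vowel is 'i' insert -ur- after the first vowel; stems whose last vowel is 'e' or 'o' add the prefix ka-.
So bokgup → bokgip.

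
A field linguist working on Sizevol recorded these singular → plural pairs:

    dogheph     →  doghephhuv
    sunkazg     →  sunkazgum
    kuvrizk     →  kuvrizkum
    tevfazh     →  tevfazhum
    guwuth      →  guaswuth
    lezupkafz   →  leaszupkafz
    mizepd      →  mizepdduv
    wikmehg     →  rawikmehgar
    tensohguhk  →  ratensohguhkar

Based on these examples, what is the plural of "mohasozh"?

guwuth and tevfazh both end in -h yet inflect differently (guaswuth, tevfazhum), so the final letter is not what conditions the rule; the second-to-last letter is.
"mohasozh" has second-to-last letter 'z'. The stems whose second-to-last letter is 'z' (sunkazg → sunkazgum, kuvrizk → kuvrizkum, tevfazh → tevfazhum) add -um.
The other patterns: stems whose second-to-last letter is 'f' or 't' insert -as- after the first vowel; stems whose second-to-last letter is 'p' double the final consonant and add -uv; stems whose second-to-last letter is 'h' add ra- … -ar around the stem.
So mohasozh → mohasozhum.

mohasozhum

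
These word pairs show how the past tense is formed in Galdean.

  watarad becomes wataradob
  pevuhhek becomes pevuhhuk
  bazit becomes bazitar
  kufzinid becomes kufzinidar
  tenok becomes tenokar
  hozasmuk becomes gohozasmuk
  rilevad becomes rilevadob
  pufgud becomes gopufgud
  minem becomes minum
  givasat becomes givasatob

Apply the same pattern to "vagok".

vagokar

"vagok" has last vowel 'o'. The one such stem in the data (tenok → tenokar) adds -ar, so the same rule applies.
The other patterns: stems whose last vowel is 'e' change the last vowel to 'u'; stems whose last vowel is 'a' add -ob; stems whose last vowel is 'u' add the prefix go-.
So vagok → vagokar.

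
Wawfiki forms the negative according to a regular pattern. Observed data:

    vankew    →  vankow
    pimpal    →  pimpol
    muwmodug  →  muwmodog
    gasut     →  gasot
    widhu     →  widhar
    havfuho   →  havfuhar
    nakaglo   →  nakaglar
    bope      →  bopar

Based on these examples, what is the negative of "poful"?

muwmodug and widhu both have last vowel 'u' yet inflect differently (muwmodog, widhar), so the last vowel is not what conditions the rule; whether the stem ends in a vowel or a consonant is.
"poful" ends in a consonant. The stems ending in a consonant (vankew → vankow, pimpal → pimpol, muwmodug → muwmodog) change the last vowel to 'o'.
The other pattern: stems ending in a vowel drop the final letter and add -ar.
So poful → pofol.

pofol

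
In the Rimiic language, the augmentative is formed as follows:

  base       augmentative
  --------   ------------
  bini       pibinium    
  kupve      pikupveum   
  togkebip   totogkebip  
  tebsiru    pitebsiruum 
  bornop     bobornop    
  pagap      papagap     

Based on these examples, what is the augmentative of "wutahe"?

togkebip and bini both have last vowel 'i' yet inflect differently (totogkebip, pibinium), so the last vowel is not what conditions the rule; whether the stem ends in a vowel or a consonant is.
"wutahe" ends in a vowel. The stems ending in a vowel (bini → pibinium, tebsiru → pitebsiruum, kupve → pikupveum) add pi- … -um around the stem.
The other pattern: stems ending in a consonant repeat the first consonant+vowel as a prefix.
So wutahe → piwutaheum.

piwutaheum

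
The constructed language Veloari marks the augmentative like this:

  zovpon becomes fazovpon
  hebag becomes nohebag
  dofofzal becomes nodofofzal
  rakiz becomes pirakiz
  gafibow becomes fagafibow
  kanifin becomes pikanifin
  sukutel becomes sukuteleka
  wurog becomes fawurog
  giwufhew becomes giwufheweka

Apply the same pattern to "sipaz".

nosipaz

hebag and wurog both end in -g yet inflect differently (nohebag, fawurog), so the final letter is not what conditions the rule; the last vowel is.
"sipaz" has last vowel 'a'. The stems whose last vowel is 'a' (dofofzal → nodofofzal, hebag → nohebag) add the prefix no-.
The other patterns: stems whose last vowel is 'o' add the prefix fa-; stems whose last vowel is 'e' add -eka; stems whose last vowel is 'i' add the prefix pi-.
So sipaz → nosipaz.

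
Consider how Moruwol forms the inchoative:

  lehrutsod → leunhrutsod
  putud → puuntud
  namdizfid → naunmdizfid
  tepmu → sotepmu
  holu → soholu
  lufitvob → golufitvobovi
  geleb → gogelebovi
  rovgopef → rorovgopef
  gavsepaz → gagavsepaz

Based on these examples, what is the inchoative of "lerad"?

putud and tepmu both have last vowel 'u' yet inflect differently (puuntud, sotepmu), so the last vowel is not what conditions the rule; the final letter is.
"lerad" ends in -d. The stems ending in -d (lehrutsod → leunhrutsod, putud → puuntud, namdizfid → naunmdizfid) insert -un- after the first vowel.
The other patterns: stems ending in -u add the prefix so-; stems ending in -b add go- … -ovi around the stem; stems ending in -f or -z repeat the first consonant+vowel as a prefix.
So lerad → leunrad.

leunrad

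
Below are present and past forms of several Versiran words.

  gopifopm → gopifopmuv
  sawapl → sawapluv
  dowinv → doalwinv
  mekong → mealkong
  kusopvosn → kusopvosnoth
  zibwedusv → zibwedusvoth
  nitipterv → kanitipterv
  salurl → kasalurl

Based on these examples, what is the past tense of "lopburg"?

kalopburg

dowinv and zibwedusv both end in -v yet inflect differently (doalwinv, zibwedusvoth), so the final letter is not what conditions the rule; the second-to-last letter is.
"lopburg" has second-to-last letter 'r'. The stems whose second-to-last letter is 'r' (nitipterv → kanitipterv, salurl → kasalurl) add the prefix ka-.
The other patterns: stems whose second-to-last letter is 'p' add -uv; stems whose second-to-last letter is 'n' insert -al- after the first vowel; stems whose second-to-last letter is 's' add -oth.
So lopburg → kalopburg.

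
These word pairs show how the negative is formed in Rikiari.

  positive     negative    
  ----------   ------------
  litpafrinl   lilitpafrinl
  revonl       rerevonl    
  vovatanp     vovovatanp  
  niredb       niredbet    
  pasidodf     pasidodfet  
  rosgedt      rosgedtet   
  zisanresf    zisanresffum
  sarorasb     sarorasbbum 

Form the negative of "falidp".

pasidodf and zisanresf both end in -f yet inflect differently (pasidodfet, zisanresffum), so the final letter is not what conditions the rule; the second-to-last letter is.
"falidp" has second-to-last letter 'd'. The stems whose second-to-last letter is 'd' (niredb → niredbet, pasidodf → pasidodfet, rosgedt → rosgedtet) add -et.
So falidp → falidpet.

falidpet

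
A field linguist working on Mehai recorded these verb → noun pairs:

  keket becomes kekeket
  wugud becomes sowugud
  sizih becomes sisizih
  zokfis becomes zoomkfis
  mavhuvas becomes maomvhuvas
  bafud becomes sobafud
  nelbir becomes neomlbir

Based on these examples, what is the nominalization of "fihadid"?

"fihadid" ends in -d. The stems ending in -d (wugud → sowugud, bafud → sobafud) add the prefix so-.
The other patterns: stems ending in -r or -s insert -om- after the first vowel; stems ending in -h or -t repeat the first consonant+vowel as a prefix.
So fihadid → sofihadid.

sofihadid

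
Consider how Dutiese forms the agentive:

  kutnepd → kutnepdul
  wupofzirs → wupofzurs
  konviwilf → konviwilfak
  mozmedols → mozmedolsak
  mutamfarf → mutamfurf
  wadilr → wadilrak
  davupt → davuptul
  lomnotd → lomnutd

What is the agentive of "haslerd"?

haslurd

kutnepd and lomnotd both end in -d yet inflect differently (kutnepdul, lomnutd), so the final letter is not what conditions the rule; the second-to-last letter is.
"haslerd" has second-to-last letter 'r'. The stems whose second-to-last letter is 'r' (wupofzirs → wupofzurs, mutamfarf → mutamfurf) change the last vowel to 'u'.
The other patterns: stems whose second-to-last letter is 'p' add -ul; stems whose second-to-last letter is 'l' add -ak.
So haslerd → haslurd.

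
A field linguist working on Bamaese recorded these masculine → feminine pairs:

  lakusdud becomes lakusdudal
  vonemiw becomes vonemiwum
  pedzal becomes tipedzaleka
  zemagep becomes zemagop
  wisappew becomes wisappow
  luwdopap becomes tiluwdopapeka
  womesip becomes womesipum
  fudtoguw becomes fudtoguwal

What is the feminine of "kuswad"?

tikuswadeka

"kuswad" has last vowel 'a'. The stems whose last vowel is 'a' (pedzal → tipedzaleka, luwdopap → tiluwdopapeka) add ti- … -eka around the stem.
So kuswad → tikuswadeka.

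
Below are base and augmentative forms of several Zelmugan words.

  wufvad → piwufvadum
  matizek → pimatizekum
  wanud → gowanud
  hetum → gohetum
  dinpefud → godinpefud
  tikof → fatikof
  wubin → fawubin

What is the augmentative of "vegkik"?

favegkik

"vegkik" has last vowel 'i'. The one such stem in the data (wubin → fawubin) adds the prefix fa-, so the same rule applies.
So vegkik → favegkik.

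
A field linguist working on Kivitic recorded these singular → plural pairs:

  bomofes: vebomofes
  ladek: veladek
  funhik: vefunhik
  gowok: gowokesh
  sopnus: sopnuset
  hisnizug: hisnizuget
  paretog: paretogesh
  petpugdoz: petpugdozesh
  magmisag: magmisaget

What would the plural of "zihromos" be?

zihromosesh

bomofes and sopnus both end in -s yet inflect differently (vebomofes, sopnuset), so the final letter is not what conditions the rule; the last vowel is.
"zihromos" has last vowel 'o'. The stems whose last vowel is 'o' (paretog → paretogesh, gowok → gowokesh, petpugdoz → petpugdozesh) add -esh.
The other patterns: stems whose last vowel is 'e' or 'i' add the prefix ve-; stems whose last vowel is 'a' or 'u' add -et.
So zihromos → zihromosesh.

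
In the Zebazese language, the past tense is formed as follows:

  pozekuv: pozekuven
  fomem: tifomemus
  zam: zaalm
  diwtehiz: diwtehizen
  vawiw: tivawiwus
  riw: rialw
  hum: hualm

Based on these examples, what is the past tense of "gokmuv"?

"gokmuv" has 2 vowels. The stems with 2 vowels (vawiw → tivawiwus, fomem → tifomemus) add ti- … -us around the stem.
So gokmuv → tigokmuvus.

tigokmuvus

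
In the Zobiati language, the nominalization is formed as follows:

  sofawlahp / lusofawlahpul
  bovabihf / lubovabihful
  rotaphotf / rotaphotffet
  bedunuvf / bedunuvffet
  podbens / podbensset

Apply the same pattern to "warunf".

"warunf" has second-to-last letter 'n'. The one such stem in the data (podbens → podbensset) doubles the final consonant and adds -et (as do rotaphotf, bedunuvf), so the same rule applies.
So warunf → warunffet.

warunffet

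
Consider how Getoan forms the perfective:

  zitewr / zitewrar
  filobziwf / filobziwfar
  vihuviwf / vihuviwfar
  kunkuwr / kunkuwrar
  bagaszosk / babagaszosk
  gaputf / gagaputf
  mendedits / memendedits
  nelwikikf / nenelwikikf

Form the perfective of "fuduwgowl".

"fuduwgowl" has second-to-last letter 'w'. The stems whose second-to-last letter is 'w' (zitewr → zitewrar, filobziwf → filobziwfar, vihuviwf → vihuviwfar) add -ar.
The other pattern: stems whose second-to-last letter is 'k', 's' or 't' repeat the first consonant+vowel as a prefix.
So fuduwgowl → fuduwgowlar.

fuduwgowlar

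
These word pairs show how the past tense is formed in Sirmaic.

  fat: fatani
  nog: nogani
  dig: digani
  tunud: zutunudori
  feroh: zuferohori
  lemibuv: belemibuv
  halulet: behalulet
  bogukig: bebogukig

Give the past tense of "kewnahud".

fat and halulet both end in -t yet inflect differently (fatani, behalulet), so the final letter is not what conditions the rule; the number of vowels is.
"kewnahud" has 3 vowels. The stems with 3 vowels (lemibuv → belemibuv, halulet → behalulet, bogukig → bebogukig) add the prefix be-.
So kewnahud → bekewnahud.

bekewnahud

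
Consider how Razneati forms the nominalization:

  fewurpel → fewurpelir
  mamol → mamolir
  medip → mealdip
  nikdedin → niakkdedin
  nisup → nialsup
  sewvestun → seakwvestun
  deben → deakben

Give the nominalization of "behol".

nikdedin and medip both have last vowel 'i' yet inflect differently (niakkdedin, mealdip), so the last vowel is not what conditions the rule; the final letter is.
"behol" ends in -l. The stems ending in -l (fewurpel → fewurpelir, mamol → mamolir) add -ir.
The other patterns: stems ending in -n insert -ak- after the first vowel; stems ending in -p insert -al- after the first vowel.
So behol → beholir.

beholir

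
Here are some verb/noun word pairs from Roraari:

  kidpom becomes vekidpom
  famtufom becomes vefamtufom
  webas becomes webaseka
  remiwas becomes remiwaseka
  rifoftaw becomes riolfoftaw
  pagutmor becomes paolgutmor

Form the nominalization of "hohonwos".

"hohonwos" ends in -s. The stems ending in -s (webas → webaseka, remiwas → remiwaseka) add -eka.
So hohonwos → hohonwoseka.

hohonwoseka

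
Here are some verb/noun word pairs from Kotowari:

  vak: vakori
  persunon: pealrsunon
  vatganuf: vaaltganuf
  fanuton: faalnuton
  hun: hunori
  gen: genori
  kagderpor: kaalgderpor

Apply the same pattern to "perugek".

persunon and hun both end in -n yet inflect differently (pealrsunon, hunori), so the final letter is not what conditions the rule; the number of vowels is.
"perugek" has 3 vowels. The stems with 3 vowels (kagderpor → kaalgderpor, persunon → pealrsunon, fanuton → faalnuton) insert -al- after the first vowel.
So perugek → pealrugek.

pealrugek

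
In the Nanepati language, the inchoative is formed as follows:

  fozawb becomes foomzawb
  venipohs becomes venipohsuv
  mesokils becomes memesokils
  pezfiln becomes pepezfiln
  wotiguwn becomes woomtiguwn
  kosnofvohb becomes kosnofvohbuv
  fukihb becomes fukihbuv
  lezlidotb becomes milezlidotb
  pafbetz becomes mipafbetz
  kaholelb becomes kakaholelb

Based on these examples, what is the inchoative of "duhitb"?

kaholelb and lezlidotb both end in -b yet inflect differently (kakaholelb, milezlidotb), so the final letter is not what conditions the rule; the second-to-last letter is.
"duhitb" has second-to-last letter 't'. The stems whose second-to-last letter is 't' (pafbetz → mipafbetz, lezlidotb → milezlidotb) add the prefix mi-.
The other patterns: stems whose second-to-last letter is 'l' repeat the first consonant+vowel as a prefix; stems whose second-to-last letter is 'h' add -uv; stems whose second-to-last letter is 'w' insert -om- after the first vowel.
So duhitb → miduhitb.

miduhitb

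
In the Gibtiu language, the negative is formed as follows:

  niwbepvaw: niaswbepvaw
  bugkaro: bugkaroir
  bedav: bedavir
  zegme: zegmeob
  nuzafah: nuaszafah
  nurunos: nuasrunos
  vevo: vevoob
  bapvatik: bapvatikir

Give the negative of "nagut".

naasgut

bugkaro and vevo both end in -o yet inflect differently (bugkaroir, vevoob), so the final letter is not what conditions the rule; the first letter is.
"nagut" begins with n-. The stems beginning with n- (nurunos → nuasrunos, niwbepvaw → niaswbepvaw, nuzafah → nuaszafah) insert -as- after the first vowel.
The other patterns: stems beginning with b- add -ir; stems beginning with v- or z- add -ob.
So nagut → naasgut.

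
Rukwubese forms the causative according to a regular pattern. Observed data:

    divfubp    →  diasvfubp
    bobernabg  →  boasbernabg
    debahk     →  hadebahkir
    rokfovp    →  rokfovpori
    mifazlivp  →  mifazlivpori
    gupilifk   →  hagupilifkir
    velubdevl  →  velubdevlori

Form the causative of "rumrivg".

mifazlivp and divfubp both end in -p yet inflect differently (mifazlivpori, diasvfubp), so the final letter is not what conditions the rule; the second-to-last letter is.
"rumrivg" has second-to-last letter 'v'. The stems whose second-to-last letter is 'v' (velubdevl → velubdevlori, mifazlivp → mifazlivpori, rokfovp → rokfovpori) add -ori.
So rumrivg → rumrivgori.

rumrivgori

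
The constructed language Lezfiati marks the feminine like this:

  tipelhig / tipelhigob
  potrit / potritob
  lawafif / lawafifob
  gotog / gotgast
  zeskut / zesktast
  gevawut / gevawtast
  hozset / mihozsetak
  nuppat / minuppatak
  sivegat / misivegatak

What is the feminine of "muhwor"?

muhwrast

tipelhig and gotog both end in -g yet inflect differently (tipelhigob, gotgast), so the final letter is not what conditions the rule; the last vowel is.
"muhwor" has last vowel 'o'. The one such stem in the data (gotog → gotgast) deletes the last vowel and adds -ast (as do zeskut, gevawut), so the same rule applies.
The other patterns: stems whose last vowel is 'i' add -ob; stems whose last vowel is 'a' or 'e' add mi- … -ak around the stem.
So muhwor → muhwrast.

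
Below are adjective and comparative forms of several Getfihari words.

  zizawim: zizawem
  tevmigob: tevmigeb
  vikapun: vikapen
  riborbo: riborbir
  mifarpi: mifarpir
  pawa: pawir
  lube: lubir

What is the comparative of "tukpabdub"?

mifarpi and zizawim both have last vowel 'i' yet inflect differently (mifarpir, zizawem), so the last vowel is not what conditions the rule; whether the stem ends in a vowel or a consonant is.
"tukpabdub" ends in a consonant. The stems ending in a consonant (zizawim → zizawem, vikapun → vikapen, tevmigob → tevmigeb) change the last vowel to 'e'.
The other pattern: stems ending in a vowel drop the final letter and add -ir.
So tukpabdub → tukpabdeb.

tukpabdeb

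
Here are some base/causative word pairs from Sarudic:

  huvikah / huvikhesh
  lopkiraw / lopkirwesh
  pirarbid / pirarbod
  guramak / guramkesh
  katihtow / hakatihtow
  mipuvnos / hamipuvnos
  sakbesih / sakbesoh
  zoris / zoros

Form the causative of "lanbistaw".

mipuvnos and zoris both end in -s yet inflect differently (hamipuvnos, zoros), so the final letter is not what conditions the rule; the last vowel is.
"lanbistaw" has last vowel 'a'. The stems whose last vowel is 'a' (guramak → guramkesh, huvikah → huvikhesh, lopkiraw → lopkirwesh) delete the last vowel and add -esh.
The other patterns: stems whose last vowel is 'o' add the prefix ha-; stems whose last vowel is 'i' change the last vowel to 'o'.
So lanbistaw → lanbistwesh.

lanbistwesh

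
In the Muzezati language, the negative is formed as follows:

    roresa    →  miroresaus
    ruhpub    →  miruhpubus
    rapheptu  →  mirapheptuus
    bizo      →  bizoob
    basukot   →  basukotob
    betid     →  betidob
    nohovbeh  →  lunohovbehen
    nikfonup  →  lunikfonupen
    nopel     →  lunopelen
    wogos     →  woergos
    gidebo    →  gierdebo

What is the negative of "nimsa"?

lunimsaen

bizo and gidebo both end in -o yet inflect differently (bizoob, gierdebo), so the final letter is not what conditions the rule; the first letter is.
"nimsa" begins with n-. The stems beginning with n- (nohovbeh → lunohovbehen, nikfonup → lunikfonupen, nopel → lunopelen) add lu- … -en around the stem.
So nimsa → lunimsaen.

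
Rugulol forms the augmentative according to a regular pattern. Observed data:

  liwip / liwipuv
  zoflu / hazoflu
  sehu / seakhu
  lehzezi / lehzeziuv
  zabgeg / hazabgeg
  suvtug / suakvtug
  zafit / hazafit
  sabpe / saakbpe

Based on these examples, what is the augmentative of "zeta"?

suvtug and zabgeg both end in -g yet inflect differently (suakvtug, hazabgeg), so the final letter is not what conditions the rule; the first letter is.
"zeta" begins with z-. The stems beginning with z- (zabgeg → hazabgeg, zafit → hazafit, zoflu → hazoflu) add the prefix ha-.
The other patterns: stems beginning with s- insert -ak- after the first vowel; stems beginning with l- add -uv.
So zeta → hazeta.

hazeta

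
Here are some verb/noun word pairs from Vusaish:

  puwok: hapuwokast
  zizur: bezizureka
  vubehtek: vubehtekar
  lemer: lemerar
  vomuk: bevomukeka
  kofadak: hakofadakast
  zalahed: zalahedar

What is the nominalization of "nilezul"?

zizur and lemer both end in -r yet inflect differently (bezizureka, lemerar), so the final letter is not what conditions the rule; the last vowel is.
"nilezul" has last vowel 'u'. The stems whose last vowel is 'u' (vomuk → bevomukeka, zizur → bezizureka) add be- … -eka around the stem.
The other patterns: stems whose last vowel is 'e' add -ar; stems whose last vowel is 'a' or 'o' add ha- … -ast around the stem.
So nilezul → benilezuleka.

benilezuleka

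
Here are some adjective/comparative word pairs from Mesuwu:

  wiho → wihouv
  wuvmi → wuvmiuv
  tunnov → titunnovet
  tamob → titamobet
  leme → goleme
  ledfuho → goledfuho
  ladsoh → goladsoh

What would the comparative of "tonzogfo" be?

"tonzogfo" begins with t-. The stems beginning with t- (tunnov → titunnovet, tamob → titamobet) add ti- … -et around the stem.
So tonzogfo → titonzogfoet.

titonzogfoet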